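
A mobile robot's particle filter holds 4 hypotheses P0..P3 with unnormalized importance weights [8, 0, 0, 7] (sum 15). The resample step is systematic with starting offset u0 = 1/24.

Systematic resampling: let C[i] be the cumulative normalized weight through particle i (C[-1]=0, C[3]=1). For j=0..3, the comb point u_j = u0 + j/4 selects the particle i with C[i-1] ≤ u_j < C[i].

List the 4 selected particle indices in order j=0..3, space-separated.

0 0 3 3

C = [8/15, 8/15, 8/15, 1]
j=0: u_0=1/24 ∈ [0, 8/15) → index 0
j=1: u_1=7/24 ∈ [0, 8/15) → index 0
j=2: u_2=13/24 ∈ [8/15, 1) → index 3
j=3: u_3=19/24 ∈ [8/15, 1) → index 3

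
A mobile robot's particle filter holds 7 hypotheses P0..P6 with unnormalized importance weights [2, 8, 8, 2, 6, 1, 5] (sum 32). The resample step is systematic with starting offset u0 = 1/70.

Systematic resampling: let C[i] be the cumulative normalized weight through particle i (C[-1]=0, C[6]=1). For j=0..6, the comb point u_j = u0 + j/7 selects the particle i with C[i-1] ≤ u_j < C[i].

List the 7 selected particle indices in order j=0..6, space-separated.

0 1 1 2 3 4 6

C = [1/16, 5/16, 9/16, 5/8, 13/16, 27/32, 1]
j=0: u_0=1/70 ∈ [0, 1/16) → index 0
j=1: u_1=11/70 ∈ [1/16, 5/16) → index 1
j=2: u_2=3/10 ∈ [1/16, 5/16) → index 1
j=3: u_3=31/70 ∈ [5/16, 9/16) → index 2
j=4: u_4=41/70 ∈ [9/16, 5/8) → index 3
j=5: u_5=51/70 ∈ [5/8, 13/16) → index 4
j=6: u_6=61/70 ∈ [27/32, 1) → index 6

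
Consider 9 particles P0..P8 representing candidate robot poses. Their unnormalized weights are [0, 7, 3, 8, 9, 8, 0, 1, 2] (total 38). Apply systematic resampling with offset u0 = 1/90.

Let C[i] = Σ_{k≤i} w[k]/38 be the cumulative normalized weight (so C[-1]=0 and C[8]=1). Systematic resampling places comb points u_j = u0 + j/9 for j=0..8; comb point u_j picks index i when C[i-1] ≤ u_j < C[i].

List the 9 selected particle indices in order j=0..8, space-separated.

1 1 2 3 3 4 4 5 5

C = [0, 7/38, 5/19, 9/19, 27/38, 35/38, 35/38, 18/19, 1]
j=0: u_0=1/90 ∈ [0, 7/38) → index 1
j=1: u_1=11/90 ∈ [0, 7/38) → index 1
j=2: u_2=7/30 ∈ [7/38, 5/19) → index 2
j=3: u_3=31/90 ∈ [5/19, 9/19) → index 3
j=4: u_4=41/90 ∈ [5/19, 9/19) → index 3
j=5: u_5=17/30 ∈ [9/19, 27/38) → index 4
j=6: u_6=61/90 ∈ [9/19, 27/38) → index 4
j=7: u_7=71/90 ∈ [27/38, 35/38) → index 5
j=8: u_8=9/10 ∈ [27/38, 35/38) → index 5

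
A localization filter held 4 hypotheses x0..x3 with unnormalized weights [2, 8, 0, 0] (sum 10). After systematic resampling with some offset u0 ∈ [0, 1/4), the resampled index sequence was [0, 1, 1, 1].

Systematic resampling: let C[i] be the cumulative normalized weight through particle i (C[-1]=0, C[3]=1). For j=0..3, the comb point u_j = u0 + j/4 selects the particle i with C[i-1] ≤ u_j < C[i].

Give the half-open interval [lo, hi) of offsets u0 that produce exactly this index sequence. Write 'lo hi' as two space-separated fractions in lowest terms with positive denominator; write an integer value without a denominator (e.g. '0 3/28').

0 1/5

C = [1/5, 1, 1, 1]
j=0 picked index 0: u0 ∈ [0, 1/5)
j=1 picked index 1: u0 ∈ [-1/20, 3/4)
j=2 picked index 1: u0 ∈ [-3/10, 1/2)
j=3 picked index 1: u0 ∈ [-11/20, 1/4)
intersection: [0, 1/5)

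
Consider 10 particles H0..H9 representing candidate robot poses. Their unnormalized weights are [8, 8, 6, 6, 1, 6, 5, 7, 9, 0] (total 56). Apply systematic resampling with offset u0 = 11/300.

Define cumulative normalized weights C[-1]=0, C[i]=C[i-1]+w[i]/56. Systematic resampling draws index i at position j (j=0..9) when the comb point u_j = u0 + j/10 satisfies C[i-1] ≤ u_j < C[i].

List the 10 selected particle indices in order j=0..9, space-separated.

0 0 1 2 3 5 6 7 7 8

C = [1/7, 2/7, 11/28, 1/2, 29/56, 5/8, 5/7, 47/56, 1, 1]
j=0: u_0=11/300 ∈ [0, 1/7) → index 0
j=1: u_1=41/300 ∈ [0, 1/7) → index 0
j=2: u_2=71/300 ∈ [1/7, 2/7) → index 1
j=3: u_3=101/300 ∈ [2/7, 11/28) → index 2
j=4: u_4=131/300 ∈ [11/28, 1/2) → index 3
j=5: u_5=161/300 ∈ [29/56, 5/8) → index 5
j=6: u_6=191/300 ∈ [5/8, 5/7) → index 6
j=7: u_7=221/300 ∈ [5/7, 47/56) → index 7
j=8: u_8=251/300 ∈ [5/7, 47/56) → index 7
j=9: u_9=281/300 ∈ [47/56, 1) → index 8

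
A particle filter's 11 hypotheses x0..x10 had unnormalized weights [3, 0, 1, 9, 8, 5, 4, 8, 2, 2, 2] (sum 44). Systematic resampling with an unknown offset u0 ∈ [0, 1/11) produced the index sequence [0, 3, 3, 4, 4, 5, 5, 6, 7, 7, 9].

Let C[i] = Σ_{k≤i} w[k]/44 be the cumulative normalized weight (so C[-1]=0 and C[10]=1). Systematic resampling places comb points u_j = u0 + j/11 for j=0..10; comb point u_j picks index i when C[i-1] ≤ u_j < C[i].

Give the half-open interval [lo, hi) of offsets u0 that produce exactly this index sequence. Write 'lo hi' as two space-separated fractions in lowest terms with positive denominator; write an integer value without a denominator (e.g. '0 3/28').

1/44 1/22

C = [3/44, 3/44, 1/11, 13/44, 21/44, 13/22, 15/22, 19/22, 10/11, 21/22, 1]
j=0 picked index 0: u0 ∈ [0, 3/44)
j=1 picked index 3: u0 ∈ [0, 9/44)
j=2 picked index 3: u0 ∈ [-1/11, 5/44)
j=3 picked index 4: u0 ∈ [1/44, 9/44)
j=4 picked index 4: u0 ∈ [-3/44, 5/44)
j=5 picked index 5: u0 ∈ [1/44, 3/22)
j=6 picked index 5: u0 ∈ [-3/44, 1/22)
j=7 picked index 6: u0 ∈ [-1/22, 1/22)
j=8 picked index 7: u0 ∈ [-1/22, 3/22)
j=9 picked index 7: u0 ∈ [-3/22, 1/22)
j=10 picked index 9: u0 ∈ [0, 1/22)
intersection: [1/44, 1/22)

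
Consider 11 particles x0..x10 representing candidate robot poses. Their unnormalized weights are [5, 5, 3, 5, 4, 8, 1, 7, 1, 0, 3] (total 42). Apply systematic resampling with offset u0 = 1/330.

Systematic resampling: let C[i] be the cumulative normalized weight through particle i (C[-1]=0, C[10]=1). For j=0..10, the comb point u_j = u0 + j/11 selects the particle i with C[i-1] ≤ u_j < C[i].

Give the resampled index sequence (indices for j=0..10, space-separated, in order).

C = [5/42, 5/21, 13/42, 3/7, 11/21, 5/7, 31/42, 19/21, 13/14, 13/14, 1]
j=0: u_0=1/330 ∈ [0, 5/42) → index 0
j=1: u_1=31/330 ∈ [0, 5/42) → index 0
j=2: u_2=61/330 ∈ [5/42, 5/21) → index 1
j=3: u_3=91/330 ∈ [5/21, 13/42) → index 2
j=4: u_4=11/30 ∈ [13/42, 3/7) → index 3
j=5: u_5=151/330 ∈ [3/7, 11/21) → index 4
j=6: u_6=181/330 ∈ [11/21, 5/7) → index 5
j=7: u_7=211/330 ∈ [11/21, 5/7) → index 5
j=8: u_8=241/330 ∈ [5/7, 31/42) → index 6
j=9: u_9=271/330 ∈ [31/42, 19/21) → index 7
j=10: u_10=301/330 ∈ [19/21, 13/14) → index 8

0 0 1 2 3 4 5 5 6 7 8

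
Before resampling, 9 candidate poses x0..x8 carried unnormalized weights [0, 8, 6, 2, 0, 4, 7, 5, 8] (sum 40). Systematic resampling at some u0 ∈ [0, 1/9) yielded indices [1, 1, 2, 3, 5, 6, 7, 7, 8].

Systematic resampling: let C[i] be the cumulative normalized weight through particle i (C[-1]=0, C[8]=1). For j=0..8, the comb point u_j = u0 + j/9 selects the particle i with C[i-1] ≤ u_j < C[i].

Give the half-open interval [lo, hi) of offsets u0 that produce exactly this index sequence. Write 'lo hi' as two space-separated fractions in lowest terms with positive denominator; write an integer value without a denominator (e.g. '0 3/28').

1/60 1/45

C = [0, 1/5, 7/20, 2/5, 2/5, 1/2, 27/40, 4/5, 1]
j=0 picked index 1: u0 ∈ [0, 1/5)
j=1 picked index 1: u0 ∈ [-1/9, 4/45)
j=2 picked index 2: u0 ∈ [-1/45, 23/180)
j=3 picked index 3: u0 ∈ [1/60, 1/15)
j=4 picked index 5: u0 ∈ [-2/45, 1/18)
j=5 picked index 6: u0 ∈ [-1/18, 43/360)
j=6 picked index 7: u0 ∈ [1/120, 2/15)
j=7 picked index 7: u0 ∈ [-37/360, 1/45)
j=8 picked index 8: u0 ∈ [-4/45, 1/9)
intersection: [1/60, 1/45)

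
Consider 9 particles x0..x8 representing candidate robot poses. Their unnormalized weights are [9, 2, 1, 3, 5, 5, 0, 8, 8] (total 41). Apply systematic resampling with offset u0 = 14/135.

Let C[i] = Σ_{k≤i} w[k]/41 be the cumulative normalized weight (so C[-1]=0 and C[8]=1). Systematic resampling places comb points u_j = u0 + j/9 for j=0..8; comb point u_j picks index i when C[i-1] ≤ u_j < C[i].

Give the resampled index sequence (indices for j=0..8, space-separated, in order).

C = [9/41, 11/41, 12/41, 15/41, 20/41, 25/41, 25/41, 33/41, 1]
j=0: u_0=14/135 ∈ [0, 9/41) → index 0
j=1: u_1=29/135 ∈ [0, 9/41) → index 0
j=2: u_2=44/135 ∈ [12/41, 15/41) → index 3
j=3: u_3=59/135 ∈ [15/41, 20/41) → index 4
j=4: u_4=74/135 ∈ [20/41, 25/41) → index 5
j=5: u_5=89/135 ∈ [25/41, 33/41) → index 7
j=6: u_6=104/135 ∈ [25/41, 33/41) → index 7
j=7: u_7=119/135 ∈ [33/41, 1) → index 8
j=8: u_8=134/135 ∈ [33/41, 1) → index 8

0 0 3 4 5 7 7 8 8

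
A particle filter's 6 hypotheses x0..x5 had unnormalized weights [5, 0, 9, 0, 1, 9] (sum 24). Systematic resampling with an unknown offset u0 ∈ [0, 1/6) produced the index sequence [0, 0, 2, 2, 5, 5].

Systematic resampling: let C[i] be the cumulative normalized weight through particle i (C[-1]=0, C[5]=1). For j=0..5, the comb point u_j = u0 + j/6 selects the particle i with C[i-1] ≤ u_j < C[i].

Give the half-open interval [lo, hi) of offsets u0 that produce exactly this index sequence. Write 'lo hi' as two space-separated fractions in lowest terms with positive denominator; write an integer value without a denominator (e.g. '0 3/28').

0 1/24

C = [5/24, 5/24, 7/12, 7/12, 5/8, 1]
j=0 picked index 0: u0 ∈ [0, 5/24)
j=1 picked index 0: u0 ∈ [-1/6, 1/24)
j=2 picked index 2: u0 ∈ [-1/8, 1/4)
j=3 picked index 2: u0 ∈ [-7/24, 1/12)
j=4 picked index 5: u0 ∈ [-1/24, 1/3)
j=5 picked index 5: u0 ∈ [-5/24, 1/6)
intersection: [0, 1/24)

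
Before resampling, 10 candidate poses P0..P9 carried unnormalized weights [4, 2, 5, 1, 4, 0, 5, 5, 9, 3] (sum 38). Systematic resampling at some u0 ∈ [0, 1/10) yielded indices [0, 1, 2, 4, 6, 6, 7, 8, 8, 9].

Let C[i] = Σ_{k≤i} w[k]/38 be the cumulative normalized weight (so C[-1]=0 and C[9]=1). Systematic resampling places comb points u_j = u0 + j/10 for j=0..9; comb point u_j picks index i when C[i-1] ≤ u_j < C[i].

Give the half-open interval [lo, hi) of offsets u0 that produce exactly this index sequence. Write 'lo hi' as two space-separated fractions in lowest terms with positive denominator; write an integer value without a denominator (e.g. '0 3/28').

2/95 1/19

C = [2/19, 3/19, 11/38, 6/19, 8/19, 8/19, 21/38, 13/19, 35/38, 1]
j=0 picked index 0: u0 ∈ [0, 2/19)
j=1 picked index 1: u0 ∈ [1/190, 11/190)
j=2 picked index 2: u0 ∈ [-4/95, 17/190)
j=3 picked index 4: u0 ∈ [3/190, 23/190)
j=4 picked index 6: u0 ∈ [2/95, 29/190)
j=5 picked index 6: u0 ∈ [-3/38, 1/19)
j=6 picked index 7: u0 ∈ [-9/190, 8/95)
j=7 picked index 8: u0 ∈ [-3/190, 21/95)
j=8 picked index 8: u0 ∈ [-11/95, 23/190)
j=9 picked index 9: u0 ∈ [2/95, 1/10)
intersection: [2/95, 1/19)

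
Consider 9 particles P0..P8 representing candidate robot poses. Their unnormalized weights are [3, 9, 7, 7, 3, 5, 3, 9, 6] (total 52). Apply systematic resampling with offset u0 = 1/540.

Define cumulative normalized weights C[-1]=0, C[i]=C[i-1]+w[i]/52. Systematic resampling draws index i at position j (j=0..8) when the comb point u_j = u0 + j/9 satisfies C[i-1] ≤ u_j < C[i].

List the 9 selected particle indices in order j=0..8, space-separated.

0 1 1 2 3 4 6 7 8

C = [3/52, 3/13, 19/52, 1/2, 29/52, 17/26, 37/52, 23/26, 1]
j=0: u_0=1/540 ∈ [0, 3/52) → index 0
j=1: u_1=61/540 ∈ [3/52, 3/13) → index 1
j=2: u_2=121/540 ∈ [3/52, 3/13) → index 1
j=3: u_3=181/540 ∈ [3/13, 19/52) → index 2
j=4: u_4=241/540 ∈ [19/52, 1/2) → index 3
j=5: u_5=301/540 ∈ [1/2, 29/52) → index 4
j=6: u_6=361/540 ∈ [17/26, 37/52) → index 6
j=7: u_7=421/540 ∈ [37/52, 23/26) → index 7
j=8: u_8=481/540 ∈ [23/26, 1) → index 8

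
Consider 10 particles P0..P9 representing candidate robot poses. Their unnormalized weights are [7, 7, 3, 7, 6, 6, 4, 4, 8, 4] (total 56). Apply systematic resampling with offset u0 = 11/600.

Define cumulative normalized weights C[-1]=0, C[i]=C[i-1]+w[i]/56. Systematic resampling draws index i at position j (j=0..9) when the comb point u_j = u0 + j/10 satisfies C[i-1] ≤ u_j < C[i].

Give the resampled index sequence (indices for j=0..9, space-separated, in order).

0 0 1 3 3 4 5 7 8 8

C = [1/8, 1/4, 17/56, 3/7, 15/28, 9/14, 5/7, 11/14, 13/14, 1]
j=0: u_0=11/600 ∈ [0, 1/8) → index 0
j=1: u_1=71/600 ∈ [0, 1/8) → index 0
j=2: u_2=131/600 ∈ [1/8, 1/4) → index 1
j=3: u_3=191/600 ∈ [17/56, 3/7) → index 3
j=4: u_4=251/600 ∈ [17/56, 3/7) → index 3
j=5: u_5=311/600 ∈ [3/7, 15/28) → index 4
j=6: u_6=371/600 ∈ [15/28, 9/14) → index 5
j=7: u_7=431/600 ∈ [5/7, 11/14) → index 7
j=8: u_8=491/600 ∈ [11/14, 13/14) → index 8
j=9: u_9=551/600 ∈ [11/14, 13/14) → index 8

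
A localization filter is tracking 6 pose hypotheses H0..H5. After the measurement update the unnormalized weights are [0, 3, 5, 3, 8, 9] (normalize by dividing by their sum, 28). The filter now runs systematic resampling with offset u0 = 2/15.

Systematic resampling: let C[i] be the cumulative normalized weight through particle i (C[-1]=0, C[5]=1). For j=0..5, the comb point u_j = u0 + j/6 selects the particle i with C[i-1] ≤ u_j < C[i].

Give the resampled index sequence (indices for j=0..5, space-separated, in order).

2 3 4 4 5 5

C = [0, 3/28, 2/7, 11/28, 19/28, 1]
j=0: u_0=2/15 ∈ [3/28, 2/7) → index 2
j=1: u_1=3/10 ∈ [2/7, 11/28) → index 3
j=2: u_2=7/15 ∈ [11/28, 19/28) → index 4
j=3: u_3=19/30 ∈ [11/28, 19/28) → index 4
j=4: u_4=4/5 ∈ [19/28, 1) → index 5
j=5: u_5=29/30 ∈ [19/28, 1) → index 5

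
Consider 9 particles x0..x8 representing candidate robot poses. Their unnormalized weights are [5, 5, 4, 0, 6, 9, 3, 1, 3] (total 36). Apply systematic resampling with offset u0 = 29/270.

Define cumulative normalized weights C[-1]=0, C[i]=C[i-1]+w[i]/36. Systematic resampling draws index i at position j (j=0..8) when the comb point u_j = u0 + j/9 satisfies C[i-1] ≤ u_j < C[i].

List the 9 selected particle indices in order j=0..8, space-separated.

0 1 2 4 4 5 5 6 8

C = [5/36, 5/18, 7/18, 7/18, 5/9, 29/36, 8/9, 11/12, 1]
j=0: u_0=29/270 ∈ [0, 5/36) → index 0
j=1: u_1=59/270 ∈ [5/36, 5/18) → index 1
j=2: u_2=89/270 ∈ [5/18, 7/18) → index 2
j=3: u_3=119/270 ∈ [7/18, 5/9) → index 4
j=4: u_4=149/270 ∈ [7/18, 5/9) → index 4
j=5: u_5=179/270 ∈ [5/9, 29/36) → index 5
j=6: u_6=209/270 ∈ [5/9, 29/36) → index 5
j=7: u_7=239/270 ∈ [29/36, 8/9) → index 6
j=8: u_8=269/270 ∈ [11/12, 1) → index 8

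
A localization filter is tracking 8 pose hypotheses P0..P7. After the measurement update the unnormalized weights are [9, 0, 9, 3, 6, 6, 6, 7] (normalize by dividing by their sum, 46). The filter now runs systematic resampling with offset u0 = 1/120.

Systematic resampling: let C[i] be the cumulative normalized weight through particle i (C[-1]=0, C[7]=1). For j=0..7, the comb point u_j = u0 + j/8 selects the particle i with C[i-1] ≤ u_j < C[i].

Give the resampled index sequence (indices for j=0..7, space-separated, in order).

0 0 2 2 4 5 6 7

C = [9/46, 9/46, 9/23, 21/46, 27/46, 33/46, 39/46, 1]
j=0: u_0=1/120 ∈ [0, 9/46) → index 0
j=1: u_1=2/15 ∈ [0, 9/46) → index 0
j=2: u_2=31/120 ∈ [9/46, 9/23) → index 2
j=3: u_3=23/60 ∈ [9/46, 9/23) → index 2
j=4: u_4=61/120 ∈ [21/46, 27/46) → index 4
j=5: u_5=19/30 ∈ [27/46, 33/46) → index 5
j=6: u_6=91/120 ∈ [33/46, 39/46) → index 6
j=7: u_7=53/60 ∈ [39/46, 1) → index 7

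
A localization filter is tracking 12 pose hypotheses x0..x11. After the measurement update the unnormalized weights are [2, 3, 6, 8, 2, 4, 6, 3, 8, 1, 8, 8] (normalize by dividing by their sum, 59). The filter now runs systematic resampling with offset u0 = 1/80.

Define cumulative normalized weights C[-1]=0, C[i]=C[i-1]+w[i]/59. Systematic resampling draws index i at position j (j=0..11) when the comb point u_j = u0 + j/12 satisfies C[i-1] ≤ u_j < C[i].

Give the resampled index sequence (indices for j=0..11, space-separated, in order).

C = [2/59, 5/59, 11/59, 19/59, 21/59, 25/59, 31/59, 34/59, 42/59, 43/59, 51/59, 1]
j=0: u_0=1/80 ∈ [0, 2/59) → index 0
j=1: u_1=23/240 ∈ [5/59, 11/59) → index 2
j=2: u_2=43/240 ∈ [5/59, 11/59) → index 2
j=3: u_3=21/80 ∈ [11/59, 19/59) → index 3
j=4: u_4=83/240 ∈ [19/59, 21/59) → index 4
j=5: u_5=103/240 ∈ [25/59, 31/59) → index 6
j=6: u_6=41/80 ∈ [25/59, 31/59) → index 6
j=7: u_7=143/240 ∈ [34/59, 42/59) → index 8
j=8: u_8=163/240 ∈ [34/59, 42/59) → index 8
j=9: u_9=61/80 ∈ [43/59, 51/59) → index 10
j=10: u_10=203/240 ∈ [43/59, 51/59) → index 10
j=11: u_11=223/240 ∈ [51/59, 1) → index 11

0 2 2 3 4 6 6 8 8 10 10 11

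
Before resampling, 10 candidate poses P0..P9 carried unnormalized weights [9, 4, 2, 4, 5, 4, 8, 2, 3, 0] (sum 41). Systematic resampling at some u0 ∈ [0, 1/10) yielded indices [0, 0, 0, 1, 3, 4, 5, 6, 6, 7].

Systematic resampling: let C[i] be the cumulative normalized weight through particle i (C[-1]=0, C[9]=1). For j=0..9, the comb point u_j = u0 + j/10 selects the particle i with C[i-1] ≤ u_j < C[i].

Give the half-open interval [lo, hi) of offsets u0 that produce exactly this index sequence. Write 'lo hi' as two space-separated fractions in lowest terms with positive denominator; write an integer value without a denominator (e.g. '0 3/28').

C = [9/41, 13/41, 15/41, 19/41, 24/41, 28/41, 36/41, 38/41, 1, 1]
j=0 picked index 0: u0 ∈ [0, 9/41)
j=1 picked index 0: u0 ∈ [-1/10, 49/410)
j=2 picked index 0: u0 ∈ [-1/5, 4/205)
j=3 picked index 1: u0 ∈ [-33/410, 7/410)
j=4 picked index 3: u0 ∈ [-7/205, 13/205)
j=5 picked index 4: u0 ∈ [-3/82, 7/82)
j=6 picked index 5: u0 ∈ [-3/205, 17/205)
j=7 picked index 6: u0 ∈ [-7/410, 73/410)
j=8 picked index 6: u0 ∈ [-24/205, 16/205)
j=9 picked index 7: u0 ∈ [-9/410, 11/410)
intersection: [0, 7/410)

0 7/410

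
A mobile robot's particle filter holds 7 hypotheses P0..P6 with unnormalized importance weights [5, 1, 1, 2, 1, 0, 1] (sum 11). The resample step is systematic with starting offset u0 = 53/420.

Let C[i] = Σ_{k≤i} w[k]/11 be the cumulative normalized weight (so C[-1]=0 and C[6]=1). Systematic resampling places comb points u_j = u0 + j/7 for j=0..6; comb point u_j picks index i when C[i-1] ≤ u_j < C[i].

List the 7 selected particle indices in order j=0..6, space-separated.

0 0 0 2 3 4 6

C = [5/11, 6/11, 7/11, 9/11, 10/11, 10/11, 1]
j=0: u_0=53/420 ∈ [0, 5/11) → index 0
j=1: u_1=113/420 ∈ [0, 5/11) → index 0
j=2: u_2=173/420 ∈ [0, 5/11) → index 0
j=3: u_3=233/420 ∈ [6/11, 7/11) → index 2
j=4: u_4=293/420 ∈ [7/11, 9/11) → index 3
j=5: u_5=353/420 ∈ [9/11, 10/11) → index 4
j=6: u_6=59/60 ∈ [10/11, 1) → index 6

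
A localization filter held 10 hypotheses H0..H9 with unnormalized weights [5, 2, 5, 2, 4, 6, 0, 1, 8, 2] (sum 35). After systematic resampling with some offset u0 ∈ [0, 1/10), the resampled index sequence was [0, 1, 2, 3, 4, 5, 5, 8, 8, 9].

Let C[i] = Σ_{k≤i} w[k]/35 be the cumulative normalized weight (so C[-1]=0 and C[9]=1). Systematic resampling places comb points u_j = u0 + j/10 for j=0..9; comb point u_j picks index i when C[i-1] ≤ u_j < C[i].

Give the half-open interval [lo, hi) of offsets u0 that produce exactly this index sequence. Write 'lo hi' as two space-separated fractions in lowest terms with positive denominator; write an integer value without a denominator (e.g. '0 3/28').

3/70 3/35

C = [1/7, 1/5, 12/35, 2/5, 18/35, 24/35, 24/35, 5/7, 33/35, 1]
j=0 picked index 0: u0 ∈ [0, 1/7)
j=1 picked index 1: u0 ∈ [3/70, 1/10)
j=2 picked index 2: u0 ∈ [0, 1/7)
j=3 picked index 3: u0 ∈ [3/70, 1/10)
j=4 picked index 4: u0 ∈ [0, 4/35)
j=5 picked index 5: u0 ∈ [1/70, 13/70)
j=6 picked index 5: u0 ∈ [-3/35, 3/35)
j=7 picked index 8: u0 ∈ [1/70, 17/70)
j=8 picked index 8: u0 ∈ [-3/35, 1/7)
j=9 picked index 9: u0 ∈ [3/70, 1/10)
intersection: [3/70, 3/35)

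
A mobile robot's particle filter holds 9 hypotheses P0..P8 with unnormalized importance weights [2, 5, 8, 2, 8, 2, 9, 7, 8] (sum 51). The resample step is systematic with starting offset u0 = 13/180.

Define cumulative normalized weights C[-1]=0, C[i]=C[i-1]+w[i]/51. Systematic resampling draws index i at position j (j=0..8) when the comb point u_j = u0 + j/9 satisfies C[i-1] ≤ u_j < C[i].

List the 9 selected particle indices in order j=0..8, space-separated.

C = [2/51, 7/51, 5/17, 1/3, 25/51, 9/17, 12/17, 43/51, 1]
j=0: u_0=13/180 ∈ [2/51, 7/51) → index 1
j=1: u_1=11/60 ∈ [7/51, 5/17) → index 2
j=2: u_2=53/180 ∈ [5/17, 1/3) → index 3
j=3: u_3=73/180 ∈ [1/3, 25/51) → index 4
j=4: u_4=31/60 ∈ [25/51, 9/17) → index 5
j=5: u_5=113/180 ∈ [9/17, 12/17) → index 6
j=6: u_6=133/180 ∈ [12/17, 43/51) → index 7
j=7: u_7=17/20 ∈ [43/51, 1) → index 8
j=8: u_8=173/180 ∈ [43/51, 1) → index 8

1 2 3 4 5 6 7 8 8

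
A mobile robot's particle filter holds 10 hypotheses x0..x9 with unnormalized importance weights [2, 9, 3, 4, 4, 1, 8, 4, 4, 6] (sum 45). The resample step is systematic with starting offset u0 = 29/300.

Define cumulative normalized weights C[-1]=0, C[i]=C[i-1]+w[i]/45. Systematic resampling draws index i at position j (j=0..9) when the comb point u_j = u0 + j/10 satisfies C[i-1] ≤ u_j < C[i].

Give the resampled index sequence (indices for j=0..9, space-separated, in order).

C = [2/45, 11/45, 14/45, 2/5, 22/45, 23/45, 31/45, 7/9, 13/15, 1]
j=0: u_0=29/300 ∈ [2/45, 11/45) → index 1
j=1: u_1=59/300 ∈ [2/45, 11/45) → index 1
j=2: u_2=89/300 ∈ [11/45, 14/45) → index 2
j=3: u_3=119/300 ∈ [14/45, 2/5) → index 3
j=4: u_4=149/300 ∈ [22/45, 23/45) → index 5
j=5: u_5=179/300 ∈ [23/45, 31/45) → index 6
j=6: u_6=209/300 ∈ [31/45, 7/9) → index 7
j=7: u_7=239/300 ∈ [7/9, 13/15) → index 8
j=8: u_8=269/300 ∈ [13/15, 1) → index 9
j=9: u_9=299/300 ∈ [13/15, 1) → index 9

1 1 2 3 5 6 7 8 9 9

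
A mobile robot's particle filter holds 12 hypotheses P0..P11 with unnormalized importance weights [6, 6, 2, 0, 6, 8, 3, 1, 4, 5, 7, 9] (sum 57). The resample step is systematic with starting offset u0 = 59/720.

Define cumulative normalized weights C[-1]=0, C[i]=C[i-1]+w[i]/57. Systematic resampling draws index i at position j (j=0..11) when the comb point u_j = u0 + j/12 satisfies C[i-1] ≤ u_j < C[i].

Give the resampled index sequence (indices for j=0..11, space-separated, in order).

C = [2/19, 4/19, 14/57, 14/57, 20/57, 28/57, 31/57, 32/57, 12/19, 41/57, 16/19, 1]
j=0: u_0=59/720 ∈ [0, 2/19) → index 0
j=1: u_1=119/720 ∈ [2/19, 4/19) → index 1
j=2: u_2=179/720 ∈ [14/57, 20/57) → index 4
j=3: u_3=239/720 ∈ [14/57, 20/57) → index 4
j=4: u_4=299/720 ∈ [20/57, 28/57) → index 5
j=5: u_5=359/720 ∈ [28/57, 31/57) → index 6
j=6: u_6=419/720 ∈ [32/57, 12/19) → index 8
j=7: u_7=479/720 ∈ [12/19, 41/57) → index 9
j=8: u_8=539/720 ∈ [41/57, 16/19) → index 10
j=9: u_9=599/720 ∈ [41/57, 16/19) → index 10
j=10: u_10=659/720 ∈ [16/19, 1) → index 11
j=11: u_11=719/720 ∈ [16/19, 1) → index 11

0 1 4 4 5 6 8 9 10 10 11 11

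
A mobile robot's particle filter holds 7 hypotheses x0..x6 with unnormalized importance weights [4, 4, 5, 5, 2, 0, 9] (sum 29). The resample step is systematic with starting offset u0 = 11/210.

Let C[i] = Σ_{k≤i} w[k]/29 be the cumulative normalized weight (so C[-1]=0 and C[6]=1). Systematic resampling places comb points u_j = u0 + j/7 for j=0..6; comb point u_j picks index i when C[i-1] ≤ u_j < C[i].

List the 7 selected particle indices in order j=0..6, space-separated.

C = [4/29, 8/29, 13/29, 18/29, 20/29, 20/29, 1]
j=0: u_0=11/210 ∈ [0, 4/29) → index 0
j=1: u_1=41/210 ∈ [4/29, 8/29) → index 1
j=2: u_2=71/210 ∈ [8/29, 13/29) → index 2
j=3: u_3=101/210 ∈ [13/29, 18/29) → index 3
j=4: u_4=131/210 ∈ [18/29, 20/29) → index 4
j=5: u_5=23/30 ∈ [20/29, 1) → index 6
j=6: u_6=191/210 ∈ [20/29, 1) → index 6

0 1 2 3 4 6 6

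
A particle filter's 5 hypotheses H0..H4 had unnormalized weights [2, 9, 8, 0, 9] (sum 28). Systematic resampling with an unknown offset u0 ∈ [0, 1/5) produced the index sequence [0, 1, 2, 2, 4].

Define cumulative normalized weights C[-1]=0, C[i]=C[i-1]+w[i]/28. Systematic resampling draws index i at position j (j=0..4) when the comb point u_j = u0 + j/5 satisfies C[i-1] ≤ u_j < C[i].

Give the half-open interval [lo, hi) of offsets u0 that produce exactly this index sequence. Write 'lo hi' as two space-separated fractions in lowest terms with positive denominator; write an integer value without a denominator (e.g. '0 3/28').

0 1/14

C = [1/14, 11/28, 19/28, 19/28, 1]
j=0 picked index 0: u0 ∈ [0, 1/14)
j=1 picked index 1: u0 ∈ [-9/70, 27/140)
j=2 picked index 2: u0 ∈ [-1/140, 39/140)
j=3 picked index 2: u0 ∈ [-29/140, 11/140)
j=4 picked index 4: u0 ∈ [-17/140, 1/5)
intersection: [0, 1/14)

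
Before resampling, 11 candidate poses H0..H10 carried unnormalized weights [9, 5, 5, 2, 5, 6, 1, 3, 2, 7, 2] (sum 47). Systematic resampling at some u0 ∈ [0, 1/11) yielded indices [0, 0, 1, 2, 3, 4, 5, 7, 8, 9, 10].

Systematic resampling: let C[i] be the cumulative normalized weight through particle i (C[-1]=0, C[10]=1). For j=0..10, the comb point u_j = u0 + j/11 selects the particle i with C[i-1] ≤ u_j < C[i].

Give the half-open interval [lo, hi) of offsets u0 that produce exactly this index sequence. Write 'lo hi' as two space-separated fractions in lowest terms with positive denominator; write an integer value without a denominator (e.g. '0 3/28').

C = [9/47, 14/47, 19/47, 21/47, 26/47, 32/47, 33/47, 36/47, 38/47, 45/47, 1]
j=0 picked index 0: u0 ∈ [0, 9/47)
j=1 picked index 0: u0 ∈ [-1/11, 52/517)
j=2 picked index 1: u0 ∈ [5/517, 60/517)
j=3 picked index 2: u0 ∈ [13/517, 68/517)
j=4 picked index 3: u0 ∈ [21/517, 43/517)
j=5 picked index 4: u0 ∈ [-4/517, 51/517)
j=6 picked index 5: u0 ∈ [4/517, 70/517)
j=7 picked index 7: u0 ∈ [34/517, 67/517)
j=8 picked index 8: u0 ∈ [20/517, 42/517)
j=9 picked index 9: u0 ∈ [-5/517, 72/517)
j=10 picked index 10: u0 ∈ [25/517, 1/11)
intersection: [34/517, 42/517)

34/517 42/517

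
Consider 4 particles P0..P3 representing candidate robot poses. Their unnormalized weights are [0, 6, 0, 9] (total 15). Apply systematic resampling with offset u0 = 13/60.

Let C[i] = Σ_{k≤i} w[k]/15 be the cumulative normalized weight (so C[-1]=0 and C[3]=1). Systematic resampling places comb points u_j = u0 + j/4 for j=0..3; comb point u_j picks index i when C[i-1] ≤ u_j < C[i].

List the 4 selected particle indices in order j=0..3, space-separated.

C = [0, 2/5, 2/5, 1]
j=0: u_0=13/60 ∈ [0, 2/5) → index 1
j=1: u_1=7/15 ∈ [2/5, 1) → index 3
j=2: u_2=43/60 ∈ [2/5, 1) → index 3
j=3: u_3=29/30 ∈ [2/5, 1) → index 3

1 3 3 3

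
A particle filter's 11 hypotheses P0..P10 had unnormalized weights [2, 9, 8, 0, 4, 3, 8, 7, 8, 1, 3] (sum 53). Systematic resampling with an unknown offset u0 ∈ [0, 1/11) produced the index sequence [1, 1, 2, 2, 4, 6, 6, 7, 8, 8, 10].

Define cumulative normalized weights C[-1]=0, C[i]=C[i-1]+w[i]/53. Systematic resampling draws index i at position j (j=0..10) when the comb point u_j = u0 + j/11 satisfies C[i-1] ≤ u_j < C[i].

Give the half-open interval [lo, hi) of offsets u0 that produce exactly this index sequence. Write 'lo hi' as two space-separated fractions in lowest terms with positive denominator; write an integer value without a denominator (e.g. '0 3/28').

27/583 41/583

C = [2/53, 11/53, 19/53, 19/53, 23/53, 26/53, 34/53, 41/53, 49/53, 50/53, 1]
j=0 picked index 1: u0 ∈ [2/53, 11/53)
j=1 picked index 1: u0 ∈ [-31/583, 68/583)
j=2 picked index 2: u0 ∈ [15/583, 103/583)
j=3 picked index 2: u0 ∈ [-38/583, 50/583)
j=4 picked index 4: u0 ∈ [-3/583, 41/583)
j=5 picked index 6: u0 ∈ [21/583, 109/583)
j=6 picked index 6: u0 ∈ [-32/583, 56/583)
j=7 picked index 7: u0 ∈ [3/583, 80/583)
j=8 picked index 8: u0 ∈ [27/583, 115/583)
j=9 picked index 8: u0 ∈ [-26/583, 62/583)
j=10 picked index 10: u0 ∈ [20/583, 1/11)
intersection: [27/583, 41/583)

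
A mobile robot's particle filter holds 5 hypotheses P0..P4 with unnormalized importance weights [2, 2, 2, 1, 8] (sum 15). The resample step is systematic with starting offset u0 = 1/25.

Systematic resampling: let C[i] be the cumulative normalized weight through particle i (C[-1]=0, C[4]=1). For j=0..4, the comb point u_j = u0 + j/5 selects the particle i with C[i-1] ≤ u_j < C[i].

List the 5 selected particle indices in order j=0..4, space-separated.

C = [2/15, 4/15, 2/5, 7/15, 1]
j=0: u_0=1/25 ∈ [0, 2/15) → index 0
j=1: u_1=6/25 ∈ [2/15, 4/15) → index 1
j=2: u_2=11/25 ∈ [2/5, 7/15) → index 3
j=3: u_3=16/25 ∈ [7/15, 1) → index 4
j=4: u_4=21/25 ∈ [7/15, 1) → index 4

0 1 3 4 4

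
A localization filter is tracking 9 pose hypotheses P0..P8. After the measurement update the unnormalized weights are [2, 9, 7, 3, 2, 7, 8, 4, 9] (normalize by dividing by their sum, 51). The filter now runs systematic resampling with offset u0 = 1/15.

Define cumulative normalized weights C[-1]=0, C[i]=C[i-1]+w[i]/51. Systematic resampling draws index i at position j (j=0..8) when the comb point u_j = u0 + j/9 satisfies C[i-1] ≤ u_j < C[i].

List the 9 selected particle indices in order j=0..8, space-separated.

1 1 2 3 5 6 6 8 8

C = [2/51, 11/51, 6/17, 7/17, 23/51, 10/17, 38/51, 14/17, 1]
j=0: u_0=1/15 ∈ [2/51, 11/51) → index 1
j=1: u_1=8/45 ∈ [2/51, 11/51) → index 1
j=2: u_2=13/45 ∈ [11/51, 6/17) → index 2
j=3: u_3=2/5 ∈ [6/17, 7/17) → index 3
j=4: u_4=23/45 ∈ [23/51, 10/17) → index 5
j=5: u_5=28/45 ∈ [10/17, 38/51) → index 6
j=6: u_6=11/15 ∈ [10/17, 38/51) → index 6
j=7: u_7=38/45 ∈ [14/17, 1) → index 8
j=8: u_8=43/45 ∈ [14/17, 1) → index 8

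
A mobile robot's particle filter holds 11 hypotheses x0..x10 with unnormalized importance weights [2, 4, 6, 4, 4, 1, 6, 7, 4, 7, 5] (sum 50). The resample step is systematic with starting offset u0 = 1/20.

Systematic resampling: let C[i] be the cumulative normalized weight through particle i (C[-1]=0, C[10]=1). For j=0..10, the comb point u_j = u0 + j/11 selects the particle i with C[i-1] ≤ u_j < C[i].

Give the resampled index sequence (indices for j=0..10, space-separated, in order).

1 2 2 4 5 6 7 8 9 9 10

C = [1/25, 3/25, 6/25, 8/25, 2/5, 21/50, 27/50, 17/25, 19/25, 9/10, 1]
j=0: u_0=1/20 ∈ [1/25, 3/25) → index 1
j=1: u_1=31/220 ∈ [3/25, 6/25) → index 2
j=2: u_2=51/220 ∈ [3/25, 6/25) → index 2
j=3: u_3=71/220 ∈ [8/25, 2/5) → index 4
j=4: u_4=91/220 ∈ [2/5, 21/50) → index 5
j=5: u_5=111/220 ∈ [21/50, 27/50) → index 6
j=6: u_6=131/220 ∈ [27/50, 17/25) → index 7
j=7: u_7=151/220 ∈ [17/25, 19/25) → index 8
j=8: u_8=171/220 ∈ [19/25, 9/10) → index 9
j=9: u_9=191/220 ∈ [19/25, 9/10) → index 9
j=10: u_10=211/220 ∈ [9/10, 1) → index 10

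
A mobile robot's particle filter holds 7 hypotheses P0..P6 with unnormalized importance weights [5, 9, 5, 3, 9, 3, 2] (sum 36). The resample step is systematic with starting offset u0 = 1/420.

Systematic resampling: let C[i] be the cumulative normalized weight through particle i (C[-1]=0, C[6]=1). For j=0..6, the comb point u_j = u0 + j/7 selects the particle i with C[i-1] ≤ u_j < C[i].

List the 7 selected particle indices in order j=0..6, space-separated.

C = [5/36, 7/18, 19/36, 11/18, 31/36, 17/18, 1]
j=0: u_0=1/420 ∈ [0, 5/36) → index 0
j=1: u_1=61/420 ∈ [5/36, 7/18) → index 1
j=2: u_2=121/420 ∈ [5/36, 7/18) → index 1
j=3: u_3=181/420 ∈ [7/18, 19/36) → index 2
j=4: u_4=241/420 ∈ [19/36, 11/18) → index 3
j=5: u_5=43/60 ∈ [11/18, 31/36) → index 4
j=6: u_6=361/420 ∈ [11/18, 31/36) → index 4

0 1 1 2 3 4 4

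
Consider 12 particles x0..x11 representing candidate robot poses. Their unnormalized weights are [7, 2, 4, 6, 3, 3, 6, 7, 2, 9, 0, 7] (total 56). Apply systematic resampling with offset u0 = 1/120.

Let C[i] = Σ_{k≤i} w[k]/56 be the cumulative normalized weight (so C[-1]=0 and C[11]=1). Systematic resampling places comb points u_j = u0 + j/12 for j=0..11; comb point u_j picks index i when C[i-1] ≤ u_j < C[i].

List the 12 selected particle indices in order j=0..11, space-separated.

C = [1/8, 9/56, 13/56, 19/56, 11/28, 25/56, 31/56, 19/28, 5/7, 7/8, 7/8, 1]
j=0: u_0=1/120 ∈ [0, 1/8) → index 0
j=1: u_1=11/120 ∈ [0, 1/8) → index 0
j=2: u_2=7/40 ∈ [9/56, 13/56) → index 2
j=3: u_3=31/120 ∈ [13/56, 19/56) → index 3
j=4: u_4=41/120 ∈ [19/56, 11/28) → index 4
j=5: u_5=17/40 ∈ [11/28, 25/56) → index 5
j=6: u_6=61/120 ∈ [25/56, 31/56) → index 6
j=7: u_7=71/120 ∈ [31/56, 19/28) → index 7
j=8: u_8=27/40 ∈ [31/56, 19/28) → index 7
j=9: u_9=91/120 ∈ [5/7, 7/8) → index 9
j=10: u_10=101/120 ∈ [5/7, 7/8) → index 9
j=11: u_11=37/40 ∈ [7/8, 1) → index 11

0 0 2 3 4 5 6 7 7 9 9 11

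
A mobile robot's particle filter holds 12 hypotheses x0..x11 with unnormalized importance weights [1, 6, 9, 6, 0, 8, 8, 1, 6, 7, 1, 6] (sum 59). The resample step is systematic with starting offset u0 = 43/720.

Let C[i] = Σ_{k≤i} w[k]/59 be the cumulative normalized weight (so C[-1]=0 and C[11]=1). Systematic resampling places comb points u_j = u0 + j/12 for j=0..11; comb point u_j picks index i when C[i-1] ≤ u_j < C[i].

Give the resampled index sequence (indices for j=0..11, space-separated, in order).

1 2 2 3 5 5 6 6 8 9 10 11

C = [1/59, 7/59, 16/59, 22/59, 22/59, 30/59, 38/59, 39/59, 45/59, 52/59, 53/59, 1]
j=0: u_0=43/720 ∈ [1/59, 7/59) → index 1
j=1: u_1=103/720 ∈ [7/59, 16/59) → index 2
j=2: u_2=163/720 ∈ [7/59, 16/59) → index 2
j=3: u_3=223/720 ∈ [16/59, 22/59) → index 3
j=4: u_4=283/720 ∈ [22/59, 30/59) → index 5
j=5: u_5=343/720 ∈ [22/59, 30/59) → index 5
j=6: u_6=403/720 ∈ [30/59, 38/59) → index 6
j=7: u_7=463/720 ∈ [30/59, 38/59) → index 6
j=8: u_8=523/720 ∈ [39/59, 45/59) → index 8
j=9: u_9=583/720 ∈ [45/59, 52/59) → index 9
j=10: u_10=643/720 ∈ [52/59, 53/59) → index 10
j=11: u_11=703/720 ∈ [53/59, 1) → index 11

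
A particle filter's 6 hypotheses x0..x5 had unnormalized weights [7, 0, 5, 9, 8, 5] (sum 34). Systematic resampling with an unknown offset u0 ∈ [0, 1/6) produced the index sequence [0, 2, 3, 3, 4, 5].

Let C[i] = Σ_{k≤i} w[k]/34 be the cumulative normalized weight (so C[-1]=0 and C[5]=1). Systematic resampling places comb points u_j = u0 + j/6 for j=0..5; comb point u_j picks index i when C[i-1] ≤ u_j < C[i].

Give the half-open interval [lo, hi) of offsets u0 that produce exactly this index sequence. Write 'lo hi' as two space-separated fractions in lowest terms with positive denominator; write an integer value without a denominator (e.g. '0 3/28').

C = [7/34, 7/34, 6/17, 21/34, 29/34, 1]
j=0 picked index 0: u0 ∈ [0, 7/34)
j=1 picked index 2: u0 ∈ [2/51, 19/102)
j=2 picked index 3: u0 ∈ [1/51, 29/102)
j=3 picked index 3: u0 ∈ [-5/34, 2/17)
j=4 picked index 4: u0 ∈ [-5/102, 19/102)
j=5 picked index 5: u0 ∈ [1/51, 1/6)
intersection: [2/51, 2/17)

2/51 2/17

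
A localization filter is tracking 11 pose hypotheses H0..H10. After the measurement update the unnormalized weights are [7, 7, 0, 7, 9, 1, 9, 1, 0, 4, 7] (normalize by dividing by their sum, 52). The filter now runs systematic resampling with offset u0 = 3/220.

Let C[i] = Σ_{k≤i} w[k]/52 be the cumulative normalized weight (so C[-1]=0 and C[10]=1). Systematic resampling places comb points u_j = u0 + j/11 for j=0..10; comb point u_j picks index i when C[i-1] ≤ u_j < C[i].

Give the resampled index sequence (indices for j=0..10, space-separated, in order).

C = [7/52, 7/26, 7/26, 21/52, 15/26, 31/52, 10/13, 41/52, 41/52, 45/52, 1]
j=0: u_0=3/220 ∈ [0, 7/52) → index 0
j=1: u_1=23/220 ∈ [0, 7/52) → index 0
j=2: u_2=43/220 ∈ [7/52, 7/26) → index 1
j=3: u_3=63/220 ∈ [7/26, 21/52) → index 3
j=4: u_4=83/220 ∈ [7/26, 21/52) → index 3
j=5: u_5=103/220 ∈ [21/52, 15/26) → index 4
j=6: u_6=123/220 ∈ [21/52, 15/26) → index 4
j=7: u_7=13/20 ∈ [31/52, 10/13) → index 6
j=8: u_8=163/220 ∈ [31/52, 10/13) → index 6
j=9: u_9=183/220 ∈ [41/52, 45/52) → index 9
j=10: u_10=203/220 ∈ [45/52, 1) → index 10

0 0 1 3 3 4 4 6 6 9 10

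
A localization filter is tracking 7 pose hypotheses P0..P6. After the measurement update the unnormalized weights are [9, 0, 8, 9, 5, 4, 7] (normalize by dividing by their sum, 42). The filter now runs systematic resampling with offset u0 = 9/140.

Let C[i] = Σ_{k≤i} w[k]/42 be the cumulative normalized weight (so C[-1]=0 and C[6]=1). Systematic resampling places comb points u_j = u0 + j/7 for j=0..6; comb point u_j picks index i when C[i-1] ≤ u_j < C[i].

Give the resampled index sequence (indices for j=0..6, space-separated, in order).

C = [3/14, 3/14, 17/42, 13/21, 31/42, 5/6, 1]
j=0: u_0=9/140 ∈ [0, 3/14) → index 0
j=1: u_1=29/140 ∈ [0, 3/14) → index 0
j=2: u_2=7/20 ∈ [3/14, 17/42) → index 2
j=3: u_3=69/140 ∈ [17/42, 13/21) → index 3
j=4: u_4=89/140 ∈ [13/21, 31/42) → index 4
j=5: u_5=109/140 ∈ [31/42, 5/6) → index 5
j=6: u_6=129/140 ∈ [5/6, 1) → index 6

0 0 2 3 4 5 6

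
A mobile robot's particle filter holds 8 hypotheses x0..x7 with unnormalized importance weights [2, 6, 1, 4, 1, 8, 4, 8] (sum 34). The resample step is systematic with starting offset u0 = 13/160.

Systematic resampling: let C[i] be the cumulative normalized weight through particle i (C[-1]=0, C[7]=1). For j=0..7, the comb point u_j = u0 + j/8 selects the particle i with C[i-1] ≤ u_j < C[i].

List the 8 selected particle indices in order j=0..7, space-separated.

C = [1/17, 4/17, 9/34, 13/34, 7/17, 11/17, 13/17, 1]
j=0: u_0=13/160 ∈ [1/17, 4/17) → index 1
j=1: u_1=33/160 ∈ [1/17, 4/17) → index 1
j=2: u_2=53/160 ∈ [9/34, 13/34) → index 3
j=3: u_3=73/160 ∈ [7/17, 11/17) → index 5
j=4: u_4=93/160 ∈ [7/17, 11/17) → index 5
j=5: u_5=113/160 ∈ [11/17, 13/17) → index 6
j=6: u_6=133/160 ∈ [13/17, 1) → index 7
j=7: u_7=153/160 ∈ [13/17, 1) → index 7

1 1 3 5 5 6 7 7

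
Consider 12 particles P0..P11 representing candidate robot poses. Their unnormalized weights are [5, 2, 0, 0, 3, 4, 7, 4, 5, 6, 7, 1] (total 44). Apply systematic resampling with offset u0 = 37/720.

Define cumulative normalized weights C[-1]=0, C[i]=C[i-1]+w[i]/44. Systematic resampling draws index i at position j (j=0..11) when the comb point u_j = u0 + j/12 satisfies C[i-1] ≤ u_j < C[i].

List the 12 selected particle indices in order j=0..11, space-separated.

0 1 4 5 6 6 7 8 9 9 10 10

C = [5/44, 7/44, 7/44, 7/44, 5/22, 7/22, 21/44, 25/44, 15/22, 9/11, 43/44, 1]
j=0: u_0=37/720 ∈ [0, 5/44) → index 0
j=1: u_1=97/720 ∈ [5/44, 7/44) → index 1
j=2: u_2=157/720 ∈ [7/44, 5/22) → index 4
j=3: u_3=217/720 ∈ [5/22, 7/22) → index 5
j=4: u_4=277/720 ∈ [7/22, 21/44) → index 6
j=5: u_5=337/720 ∈ [7/22, 21/44) → index 6
j=6: u_6=397/720 ∈ [21/44, 25/44) → index 7
j=7: u_7=457/720 ∈ [25/44, 15/22) → index 8
j=8: u_8=517/720 ∈ [15/22, 9/11) → index 9
j=9: u_9=577/720 ∈ [15/22, 9/11) → index 9
j=10: u_10=637/720 ∈ [9/11, 43/44) → index 10
j=11: u_11=697/720 ∈ [9/11, 43/44) → index 10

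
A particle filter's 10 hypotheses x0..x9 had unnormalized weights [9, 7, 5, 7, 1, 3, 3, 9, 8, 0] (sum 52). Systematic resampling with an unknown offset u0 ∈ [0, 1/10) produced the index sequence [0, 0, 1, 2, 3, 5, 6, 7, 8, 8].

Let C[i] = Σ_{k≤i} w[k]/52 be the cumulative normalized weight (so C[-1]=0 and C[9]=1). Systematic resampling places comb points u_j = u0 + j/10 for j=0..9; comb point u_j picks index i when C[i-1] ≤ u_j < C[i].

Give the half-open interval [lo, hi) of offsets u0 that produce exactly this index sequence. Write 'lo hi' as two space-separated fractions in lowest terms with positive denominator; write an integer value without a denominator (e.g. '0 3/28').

3/52 19/260

C = [9/52, 4/13, 21/52, 7/13, 29/52, 8/13, 35/52, 11/13, 1, 1]
j=0 picked index 0: u0 ∈ [0, 9/52)
j=1 picked index 0: u0 ∈ [-1/10, 19/260)
j=2 picked index 1: u0 ∈ [-7/260, 7/65)
j=3 picked index 2: u0 ∈ [1/130, 27/260)
j=4 picked index 3: u0 ∈ [1/260, 9/65)
j=5 picked index 5: u0 ∈ [3/52, 3/26)
j=6 picked index 6: u0 ∈ [1/65, 19/260)
j=7 picked index 7: u0 ∈ [-7/260, 19/130)
j=8 picked index 8: u0 ∈ [3/65, 1/5)
j=9 picked index 8: u0 ∈ [-7/130, 1/10)
intersection: [3/52, 19/260)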